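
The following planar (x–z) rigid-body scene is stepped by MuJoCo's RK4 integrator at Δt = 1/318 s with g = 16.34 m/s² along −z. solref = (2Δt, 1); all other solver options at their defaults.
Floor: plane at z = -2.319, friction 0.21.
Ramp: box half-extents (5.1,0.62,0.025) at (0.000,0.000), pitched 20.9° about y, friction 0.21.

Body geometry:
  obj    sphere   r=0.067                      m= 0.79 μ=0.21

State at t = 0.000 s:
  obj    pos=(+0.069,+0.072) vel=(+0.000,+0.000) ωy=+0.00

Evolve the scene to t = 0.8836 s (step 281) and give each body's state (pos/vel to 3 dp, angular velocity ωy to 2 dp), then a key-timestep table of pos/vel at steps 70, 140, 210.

State at t = 0.8836 s:
  obj    pos=(+1.588,-0.508) vel=(+3.437,-1.313) ωy=+54.91

Key-timestep trajectory:
   step    t(s)  obj.x    obj.z    obj.vx   obj.vz 
     70  0.2201   +0.163  +0.036  +0.856  -0.327
    140  0.4403   +0.446  -0.072  +1.713  -0.654
    210  0.6604   +0.917  -0.252  +2.569  -0.981


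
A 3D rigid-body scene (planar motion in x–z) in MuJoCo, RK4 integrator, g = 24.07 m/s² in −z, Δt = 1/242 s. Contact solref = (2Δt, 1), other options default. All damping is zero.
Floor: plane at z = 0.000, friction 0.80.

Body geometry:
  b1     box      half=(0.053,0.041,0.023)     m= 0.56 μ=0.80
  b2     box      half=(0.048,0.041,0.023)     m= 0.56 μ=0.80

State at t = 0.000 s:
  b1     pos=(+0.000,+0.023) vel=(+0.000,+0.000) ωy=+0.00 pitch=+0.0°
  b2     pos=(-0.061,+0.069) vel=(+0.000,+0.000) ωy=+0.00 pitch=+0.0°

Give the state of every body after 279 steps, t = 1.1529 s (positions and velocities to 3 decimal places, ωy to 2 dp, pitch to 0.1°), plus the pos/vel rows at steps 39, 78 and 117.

State at t = 1.1529 s:
  b1     pos=(+0.000,+0.023) vel=(+0.000,+0.000) ωy=+0.00 pitch=+0.0°
  b2     pos=(-0.108,+0.048) vel=(+0.000,+0.000) ωy=+0.00 pitch=-90.0°

Key-timestep trajectory:
   step    t(s)  b1.x    b1.z    b1.vx   b1.vz   b2.x    b2.z    b2.vx   b2.vz 
     39  0.1612   +0.000  +0.023  +0.000  +0.000   -0.096  +0.052  -0.371  -0.112
     78  0.3223   +0.000  +0.023  +0.000  +0.000   -0.120  +0.052  +0.116  -0.023
    117  0.4835   +0.000  +0.023  +0.000  +0.000   -0.110  +0.048  -0.095  +0.068


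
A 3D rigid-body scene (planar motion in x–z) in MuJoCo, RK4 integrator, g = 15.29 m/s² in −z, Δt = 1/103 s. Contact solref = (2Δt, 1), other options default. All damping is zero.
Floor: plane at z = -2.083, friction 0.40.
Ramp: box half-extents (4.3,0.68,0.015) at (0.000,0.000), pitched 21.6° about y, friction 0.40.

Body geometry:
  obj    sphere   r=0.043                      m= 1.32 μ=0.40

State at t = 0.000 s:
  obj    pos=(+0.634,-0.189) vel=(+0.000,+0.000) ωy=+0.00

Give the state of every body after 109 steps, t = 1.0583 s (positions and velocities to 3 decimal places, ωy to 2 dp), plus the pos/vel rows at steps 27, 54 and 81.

State at t = 1.0583 s:
  obj    pos=(+2.727,-1.017) vel=(+3.955,-1.566) ωy=+98.94

Key-timestep trajectory:
   step    t(s)  obj.x    obj.z    obj.vx   obj.vz 
     27  0.2621   +0.763  -0.240  +0.980  -0.388
     54  0.5243   +1.148  -0.392  +1.959  -0.776
     81  0.7864   +1.790  -0.646  +2.939  -1.164


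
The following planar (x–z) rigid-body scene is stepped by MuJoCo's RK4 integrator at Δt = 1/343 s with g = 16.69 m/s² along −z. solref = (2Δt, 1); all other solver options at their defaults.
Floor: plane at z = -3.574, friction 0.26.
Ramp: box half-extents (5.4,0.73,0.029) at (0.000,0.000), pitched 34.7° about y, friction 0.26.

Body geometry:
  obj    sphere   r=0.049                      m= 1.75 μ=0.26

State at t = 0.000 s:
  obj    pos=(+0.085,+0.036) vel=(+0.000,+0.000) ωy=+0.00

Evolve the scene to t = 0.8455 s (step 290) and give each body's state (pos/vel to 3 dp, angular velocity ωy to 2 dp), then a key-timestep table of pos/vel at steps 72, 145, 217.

State at t = 0.8455 s:
  obj    pos=(+2.080,-1.345) vel=(+4.718,-3.267) ωy=+117.08

Key-timestep trajectory:
   step    t(s)  obj.x    obj.z    obj.vx   obj.vz 
     72  0.2099   +0.208  -0.049  +1.172  -0.811
    145  0.4227   +0.584  -0.309  +2.359  -1.633
    217  0.6327   +1.202  -0.737  +3.530  -2.444


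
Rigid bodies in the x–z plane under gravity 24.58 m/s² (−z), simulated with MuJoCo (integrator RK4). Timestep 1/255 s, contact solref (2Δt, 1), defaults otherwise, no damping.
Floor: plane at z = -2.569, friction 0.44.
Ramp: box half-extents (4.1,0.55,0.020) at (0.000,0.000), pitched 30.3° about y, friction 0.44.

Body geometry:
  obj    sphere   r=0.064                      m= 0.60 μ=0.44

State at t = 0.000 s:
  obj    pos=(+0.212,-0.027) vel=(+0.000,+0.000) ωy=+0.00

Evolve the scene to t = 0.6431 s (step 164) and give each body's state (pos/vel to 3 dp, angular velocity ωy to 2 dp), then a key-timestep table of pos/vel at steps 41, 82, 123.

State at t = 0.6431 s:
  obj    pos=(+1.794,-0.951) vel=(+4.919,-2.874) ωy=+89.00

Key-timestep trajectory:
   step    t(s)  obj.x    obj.z    obj.vx   obj.vz 
     41  0.1608   +0.311  -0.085  +1.230  -0.719
     82  0.3216   +0.608  -0.258  +2.460  -1.437
    123  0.4824   +1.102  -0.547  +3.689  -2.156


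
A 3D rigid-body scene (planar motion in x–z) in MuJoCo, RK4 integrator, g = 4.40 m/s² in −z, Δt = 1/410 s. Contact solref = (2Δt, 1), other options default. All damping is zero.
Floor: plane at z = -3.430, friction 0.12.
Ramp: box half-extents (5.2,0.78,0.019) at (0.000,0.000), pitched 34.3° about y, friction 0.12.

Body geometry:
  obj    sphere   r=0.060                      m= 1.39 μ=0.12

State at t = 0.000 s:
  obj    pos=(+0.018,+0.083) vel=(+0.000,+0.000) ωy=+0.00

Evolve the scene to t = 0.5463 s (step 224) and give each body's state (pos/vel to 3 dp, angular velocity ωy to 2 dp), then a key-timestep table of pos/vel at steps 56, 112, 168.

State at t = 0.5463 s:
  obj    pos=(+0.271,-0.089) vel=(+0.923,-0.632) ωy=+9.85

Key-timestep trajectory:
   step    t(s)  obj.x    obj.z    obj.vx   obj.vz 
     56  0.1366   +0.034  +0.072  +0.229  -0.163
    112  0.2732   +0.081  +0.040  +0.458  -0.325
    168  0.4098   +0.160  -0.014  +0.693  -0.472


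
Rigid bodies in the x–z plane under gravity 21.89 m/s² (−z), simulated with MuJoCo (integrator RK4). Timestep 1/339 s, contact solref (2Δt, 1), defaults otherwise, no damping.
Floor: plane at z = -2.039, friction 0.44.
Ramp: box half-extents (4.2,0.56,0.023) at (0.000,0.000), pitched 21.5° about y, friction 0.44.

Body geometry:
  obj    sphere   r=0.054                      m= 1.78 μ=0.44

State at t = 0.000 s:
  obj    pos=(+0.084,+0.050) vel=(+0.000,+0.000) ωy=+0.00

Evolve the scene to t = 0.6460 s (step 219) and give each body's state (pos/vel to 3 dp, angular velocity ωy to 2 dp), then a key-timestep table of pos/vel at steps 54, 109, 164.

State at t = 0.6460 s:
  obj    pos=(+1.197,-0.389) vel=(+3.444,-1.357) ωy=+68.55

Key-timestep trajectory:
   step    t(s)  obj.x    obj.z    obj.vx   obj.vz 
     54  0.1593   +0.152  +0.023  +0.849  -0.335
    109  0.3215   +0.360  -0.059  +1.714  -0.675
    164  0.4838   +0.708  -0.196  +2.579  -1.016


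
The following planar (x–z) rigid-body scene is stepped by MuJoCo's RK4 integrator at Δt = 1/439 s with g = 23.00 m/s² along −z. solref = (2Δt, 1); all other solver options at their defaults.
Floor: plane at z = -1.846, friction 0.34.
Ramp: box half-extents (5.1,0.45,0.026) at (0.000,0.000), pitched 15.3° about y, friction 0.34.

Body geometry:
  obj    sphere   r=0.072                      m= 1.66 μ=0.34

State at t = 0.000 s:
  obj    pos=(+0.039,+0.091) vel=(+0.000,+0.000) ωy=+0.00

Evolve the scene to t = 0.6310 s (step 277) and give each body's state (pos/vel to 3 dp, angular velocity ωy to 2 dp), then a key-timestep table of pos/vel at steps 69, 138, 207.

State at t = 0.6310 s:
  obj    pos=(+0.871,-0.137) vel=(+2.638,-0.722) ωy=+37.99

Key-timestep trajectory:
   step    t(s)  obj.x    obj.z    obj.vx   obj.vz 
     69  0.1572   +0.091  +0.077  +0.657  -0.180
    138  0.3144   +0.246  +0.034  +1.315  -0.360
    207  0.4715   +0.504  -0.036  +1.972  -0.539


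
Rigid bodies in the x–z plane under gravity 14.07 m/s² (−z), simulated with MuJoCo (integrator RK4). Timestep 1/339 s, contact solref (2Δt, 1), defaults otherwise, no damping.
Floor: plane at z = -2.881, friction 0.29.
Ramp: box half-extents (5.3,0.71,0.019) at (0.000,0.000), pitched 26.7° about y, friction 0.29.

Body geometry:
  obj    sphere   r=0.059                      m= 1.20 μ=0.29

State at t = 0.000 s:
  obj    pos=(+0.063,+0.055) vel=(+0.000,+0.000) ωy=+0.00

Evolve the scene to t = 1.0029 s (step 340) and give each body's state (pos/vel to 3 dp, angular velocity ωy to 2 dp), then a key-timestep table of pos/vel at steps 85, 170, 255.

State at t = 1.0029 s:
  obj    pos=(+2.092,-0.965) vel=(+4.046,-2.035) ωy=+76.75

Key-timestep trajectory:
   step    t(s)  obj.x    obj.z    obj.vx   obj.vz 
     85  0.2507   +0.190  -0.008  +1.012  -0.509
    170  0.5015   +0.571  -0.200  +2.023  -1.018
    255  0.7522   +1.205  -0.519  +3.035  -1.526


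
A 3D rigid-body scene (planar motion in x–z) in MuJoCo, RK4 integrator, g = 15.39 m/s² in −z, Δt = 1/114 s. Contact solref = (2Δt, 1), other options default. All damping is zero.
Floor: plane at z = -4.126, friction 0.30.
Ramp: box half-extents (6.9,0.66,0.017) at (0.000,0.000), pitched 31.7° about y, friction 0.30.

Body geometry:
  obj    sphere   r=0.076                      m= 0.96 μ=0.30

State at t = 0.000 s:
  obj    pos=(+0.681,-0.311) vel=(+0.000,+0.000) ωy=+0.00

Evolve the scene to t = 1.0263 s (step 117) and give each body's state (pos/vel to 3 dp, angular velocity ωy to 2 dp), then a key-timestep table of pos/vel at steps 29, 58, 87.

State at t = 1.0263 s:
  obj    pos=(+3.270,-1.910) vel=(+5.044,-3.115) ωy=+77.98

Key-timestep trajectory:
   step    t(s)  obj.x    obj.z    obj.vx   obj.vz 
     29  0.2544   +0.840  -0.410  +1.251  -0.772
     58  0.5088   +1.317  -0.704  +2.501  -1.545
     87  0.7632   +2.112  -1.195  +3.751  -2.317


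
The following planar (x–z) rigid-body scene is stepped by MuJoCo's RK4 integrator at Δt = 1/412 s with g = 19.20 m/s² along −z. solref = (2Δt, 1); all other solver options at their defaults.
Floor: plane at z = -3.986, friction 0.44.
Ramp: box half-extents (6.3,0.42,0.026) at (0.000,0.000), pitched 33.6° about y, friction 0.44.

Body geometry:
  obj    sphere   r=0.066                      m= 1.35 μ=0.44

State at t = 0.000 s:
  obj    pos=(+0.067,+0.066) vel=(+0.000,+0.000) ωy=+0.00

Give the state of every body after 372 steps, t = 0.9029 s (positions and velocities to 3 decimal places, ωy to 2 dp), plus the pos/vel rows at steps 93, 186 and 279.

State at t = 0.9029 s:
  obj    pos=(+2.644,-1.646) vel=(+5.708,-3.792) ωy=+103.82

Key-timestep trajectory:
   step    t(s)  obj.x    obj.z    obj.vx   obj.vz 
     93  0.2257   +0.228  -0.041  +1.427  -0.948
    186  0.4515   +0.711  -0.362  +2.854  -1.896
    279  0.6772   +1.517  -0.897  +4.281  -2.844


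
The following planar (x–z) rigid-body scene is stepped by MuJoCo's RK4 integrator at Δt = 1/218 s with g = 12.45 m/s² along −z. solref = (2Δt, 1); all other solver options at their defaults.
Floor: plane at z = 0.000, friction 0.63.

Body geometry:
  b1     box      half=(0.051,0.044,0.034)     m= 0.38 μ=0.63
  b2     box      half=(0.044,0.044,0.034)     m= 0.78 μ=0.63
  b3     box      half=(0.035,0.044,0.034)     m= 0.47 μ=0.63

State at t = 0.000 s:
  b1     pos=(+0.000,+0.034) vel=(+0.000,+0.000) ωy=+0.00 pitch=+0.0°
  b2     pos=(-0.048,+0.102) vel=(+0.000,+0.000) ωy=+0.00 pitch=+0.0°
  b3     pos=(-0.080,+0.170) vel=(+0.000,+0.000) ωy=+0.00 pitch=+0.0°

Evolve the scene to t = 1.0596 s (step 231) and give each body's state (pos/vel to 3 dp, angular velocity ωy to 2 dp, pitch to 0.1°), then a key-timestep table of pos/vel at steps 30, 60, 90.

State at t = 1.0596 s:
  b1     pos=(+0.000,+0.034) vel=(+0.000,+0.000) ωy=+0.00 pitch=+0.0°
  b2     pos=(-0.093,+0.044) vel=(+0.000,+0.000) ωy=+0.00 pitch=-90.0°
  b3     pos=(-0.193,+0.035) vel=(+0.000,+0.000) ωy=+0.00 pitch=-90.0°

Key-timestep trajectory:
   step    t(s)  b1.x    b1.z    b1.vx   b1.vz   b2.x    b2.z    b2.vx   b2.vz   b3.x    b3.z    b3.vx   b3.vz 
     30  0.1376   +0.000  +0.034  +0.001  +0.000   -0.055  +0.102  -0.129  -0.016   -0.102  +0.161  -0.353  -0.197
     60  0.2752   +0.000  +0.034  +0.000  +0.000   -0.088  +0.069  -0.300  -0.801   -0.173  +0.058  -0.571  -1.531
     90  0.4128   +0.000  +0.034  +0.000  +0.000   -0.093  +0.044  +0.000  +0.000   -0.201  +0.042  +0.126  -0.076


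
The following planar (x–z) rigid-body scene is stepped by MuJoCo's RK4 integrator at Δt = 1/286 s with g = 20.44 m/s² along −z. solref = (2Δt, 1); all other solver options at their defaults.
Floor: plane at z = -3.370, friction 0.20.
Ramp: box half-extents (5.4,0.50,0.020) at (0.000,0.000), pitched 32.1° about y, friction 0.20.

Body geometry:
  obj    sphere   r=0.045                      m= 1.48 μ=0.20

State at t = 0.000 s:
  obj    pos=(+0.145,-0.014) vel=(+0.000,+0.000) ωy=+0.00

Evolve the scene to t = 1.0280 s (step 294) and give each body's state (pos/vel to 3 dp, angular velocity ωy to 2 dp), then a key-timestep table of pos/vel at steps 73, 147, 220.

State at t = 1.0280 s:
  obj    pos=(+3.618,-2.193) vel=(+6.757,-4.238) ωy=+177.19

Key-timestep trajectory:
   step    t(s)  obj.x    obj.z    obj.vx   obj.vz 
     73  0.2552   +0.359  -0.149  +1.678  -1.053
    147  0.5140   +1.013  -0.559  +3.379  -2.119
    220  0.7692   +2.090  -1.234  +5.056  -3.172


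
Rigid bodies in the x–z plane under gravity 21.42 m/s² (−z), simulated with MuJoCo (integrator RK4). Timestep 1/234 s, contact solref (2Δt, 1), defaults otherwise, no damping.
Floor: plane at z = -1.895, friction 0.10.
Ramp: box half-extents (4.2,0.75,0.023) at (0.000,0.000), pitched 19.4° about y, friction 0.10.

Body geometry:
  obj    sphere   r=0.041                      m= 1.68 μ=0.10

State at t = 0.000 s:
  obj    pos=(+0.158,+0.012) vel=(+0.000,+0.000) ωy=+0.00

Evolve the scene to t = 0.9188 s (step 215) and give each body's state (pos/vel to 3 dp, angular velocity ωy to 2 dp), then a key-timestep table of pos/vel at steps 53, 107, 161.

State at t = 0.9188 s:
  obj    pos=(+2.187,-0.703) vel=(+4.416,-1.556) ωy=+113.00

Key-timestep trajectory:
   step    t(s)  obj.x    obj.z    obj.vx   obj.vz 
     53  0.2265   +0.282  -0.031  +1.091  -0.379
    107  0.4573   +0.661  -0.165  +2.201  -0.765
    161  0.6880   +1.296  -0.389  +3.309  -1.158


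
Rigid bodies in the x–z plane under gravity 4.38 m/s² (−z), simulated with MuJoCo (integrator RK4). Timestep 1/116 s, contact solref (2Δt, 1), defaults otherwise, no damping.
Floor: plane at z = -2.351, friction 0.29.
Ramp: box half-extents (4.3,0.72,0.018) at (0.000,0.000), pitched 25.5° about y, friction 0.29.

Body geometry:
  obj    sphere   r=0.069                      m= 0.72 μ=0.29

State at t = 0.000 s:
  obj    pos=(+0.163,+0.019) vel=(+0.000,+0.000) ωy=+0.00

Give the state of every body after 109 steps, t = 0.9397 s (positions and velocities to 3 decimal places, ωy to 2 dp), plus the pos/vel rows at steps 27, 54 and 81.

State at t = 0.9397 s:
  obj    pos=(+0.700,-0.237) vel=(+1.142,-0.545) ωy=+18.34

Key-timestep trajectory:
   step    t(s)  obj.x    obj.z    obj.vx   obj.vz 
     27  0.2328   +0.196  +0.003  +0.283  -0.135
     54  0.4655   +0.295  -0.044  +0.566  -0.270
     81  0.6983   +0.459  -0.123  +0.849  -0.405


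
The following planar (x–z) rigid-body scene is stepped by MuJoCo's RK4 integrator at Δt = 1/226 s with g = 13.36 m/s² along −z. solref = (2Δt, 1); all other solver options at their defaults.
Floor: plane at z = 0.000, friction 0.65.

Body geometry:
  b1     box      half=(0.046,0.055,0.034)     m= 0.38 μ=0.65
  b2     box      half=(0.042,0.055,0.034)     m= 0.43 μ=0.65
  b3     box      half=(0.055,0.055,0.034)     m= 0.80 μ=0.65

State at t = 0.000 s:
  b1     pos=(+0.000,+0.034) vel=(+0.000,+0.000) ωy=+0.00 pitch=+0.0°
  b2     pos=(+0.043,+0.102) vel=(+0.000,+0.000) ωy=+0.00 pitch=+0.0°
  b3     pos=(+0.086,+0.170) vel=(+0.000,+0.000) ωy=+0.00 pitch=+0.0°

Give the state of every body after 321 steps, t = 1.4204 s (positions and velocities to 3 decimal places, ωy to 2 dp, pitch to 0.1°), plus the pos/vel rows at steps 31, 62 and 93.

State at t = 1.4204 s:
  b1     pos=(+0.000,+0.034) vel=(+0.000,+0.000) ωy=+0.00 pitch=+0.0°
  b2     pos=(+0.088,+0.042) vel=(+0.000,+0.000) ωy=+0.00 pitch=+90.0°
  b3     pos=(+0.288,+0.034) vel=(+0.000,+0.000) ωy=+0.00 pitch=+180.0°

Key-timestep trajectory:
   step    t(s)  b1.x    b1.z    b1.vx   b1.vz   b2.x    b2.z    b2.vx   b2.vz   b3.x    b3.z    b3.vx   b3.vz 
     31  0.1372   +0.000  +0.034  -0.001  +0.000   +0.056  +0.101  +0.213  -0.074   +0.122  +0.147  +0.522  -0.503
     62  0.2743   +0.000  +0.034  +0.000  +0.000   +0.089  +0.040  -0.112  +0.097   +0.205  +0.057  +0.432  +0.288
     93  0.4115   +0.000  +0.034  +0.000  +0.000   +0.088  +0.042  +0.000  +0.000   +0.258  +0.059  +0.451  -0.212


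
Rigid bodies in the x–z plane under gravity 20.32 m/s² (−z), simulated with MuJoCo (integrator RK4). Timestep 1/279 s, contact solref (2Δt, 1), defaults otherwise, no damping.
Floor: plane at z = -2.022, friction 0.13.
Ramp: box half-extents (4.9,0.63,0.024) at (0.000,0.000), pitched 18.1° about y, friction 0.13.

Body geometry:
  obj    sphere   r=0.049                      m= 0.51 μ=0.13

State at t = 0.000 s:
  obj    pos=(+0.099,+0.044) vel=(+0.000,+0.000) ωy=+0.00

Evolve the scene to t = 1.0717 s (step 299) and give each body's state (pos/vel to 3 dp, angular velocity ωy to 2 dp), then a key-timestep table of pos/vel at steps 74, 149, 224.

State at t = 1.0717 s:
  obj    pos=(+2.561,-0.760) vel=(+4.594,-1.501) ωy=+98.60

Key-timestep trajectory:
   step    t(s)  obj.x    obj.z    obj.vx   obj.vz 
     74  0.2652   +0.250  -0.005  +1.137  -0.372
    149  0.5341   +0.710  -0.155  +2.289  -0.748
    224  0.8029   +1.481  -0.407  +3.441  -1.125


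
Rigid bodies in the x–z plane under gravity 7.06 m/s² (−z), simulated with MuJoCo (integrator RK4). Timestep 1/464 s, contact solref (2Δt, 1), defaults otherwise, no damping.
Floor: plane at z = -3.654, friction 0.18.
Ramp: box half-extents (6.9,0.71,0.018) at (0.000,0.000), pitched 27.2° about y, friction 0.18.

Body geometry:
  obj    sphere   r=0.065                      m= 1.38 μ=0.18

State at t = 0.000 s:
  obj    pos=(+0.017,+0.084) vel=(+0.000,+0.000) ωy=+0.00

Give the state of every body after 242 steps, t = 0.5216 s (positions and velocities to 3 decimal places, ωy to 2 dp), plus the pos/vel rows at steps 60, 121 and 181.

State at t = 0.5216 s:
  obj    pos=(+0.296,-0.059) vel=(+1.069,-0.550) ωy=+18.49

Key-timestep trajectory:
   step    t(s)  obj.x    obj.z    obj.vx   obj.vz 
     60  0.1293   +0.034  +0.076  +0.265  -0.136
    121  0.2608   +0.087  +0.049  +0.535  -0.275
    181  0.3901   +0.173  +0.004  +0.800  -0.411


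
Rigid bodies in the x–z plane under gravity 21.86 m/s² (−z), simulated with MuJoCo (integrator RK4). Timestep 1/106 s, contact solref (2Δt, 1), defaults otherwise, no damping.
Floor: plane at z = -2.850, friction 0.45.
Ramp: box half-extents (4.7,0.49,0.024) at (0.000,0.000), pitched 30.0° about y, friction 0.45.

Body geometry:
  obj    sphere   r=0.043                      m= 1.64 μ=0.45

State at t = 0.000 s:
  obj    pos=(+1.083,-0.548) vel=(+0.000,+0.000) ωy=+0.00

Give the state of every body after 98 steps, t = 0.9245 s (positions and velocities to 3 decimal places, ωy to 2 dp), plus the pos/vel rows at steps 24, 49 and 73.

State at t = 0.9245 s:
  obj    pos=(+3.972,-2.216) vel=(+6.248,-3.607) ωy=+167.87

Key-timestep trajectory:
   step    t(s)  obj.x    obj.z    obj.vx   obj.vz 
     24  0.2264   +1.256  -0.648  +1.531  -0.884
     49  0.4623   +1.805  -0.965  +3.124  -1.804
     73  0.6887   +2.686  -1.474  +4.654  -2.687


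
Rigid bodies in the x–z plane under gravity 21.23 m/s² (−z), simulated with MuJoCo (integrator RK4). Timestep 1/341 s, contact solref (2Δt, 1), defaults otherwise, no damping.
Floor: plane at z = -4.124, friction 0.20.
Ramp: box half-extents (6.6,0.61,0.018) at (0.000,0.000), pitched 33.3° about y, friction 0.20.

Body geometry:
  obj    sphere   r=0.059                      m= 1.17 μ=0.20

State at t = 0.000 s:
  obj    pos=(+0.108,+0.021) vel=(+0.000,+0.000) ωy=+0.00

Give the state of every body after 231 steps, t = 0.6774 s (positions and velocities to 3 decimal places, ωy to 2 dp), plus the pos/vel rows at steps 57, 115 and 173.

State at t = 0.6774 s:
  obj    pos=(+1.705,-1.028) vel=(+4.714,-3.097) ωy=+95.57

Key-timestep trajectory:
   step    t(s)  obj.x    obj.z    obj.vx   obj.vz 
     57  0.1672   +0.205  -0.043  +1.164  -0.764
    115  0.3372   +0.504  -0.239  +2.347  -1.542
    173  0.5073   +1.004  -0.567  +3.531  -2.319


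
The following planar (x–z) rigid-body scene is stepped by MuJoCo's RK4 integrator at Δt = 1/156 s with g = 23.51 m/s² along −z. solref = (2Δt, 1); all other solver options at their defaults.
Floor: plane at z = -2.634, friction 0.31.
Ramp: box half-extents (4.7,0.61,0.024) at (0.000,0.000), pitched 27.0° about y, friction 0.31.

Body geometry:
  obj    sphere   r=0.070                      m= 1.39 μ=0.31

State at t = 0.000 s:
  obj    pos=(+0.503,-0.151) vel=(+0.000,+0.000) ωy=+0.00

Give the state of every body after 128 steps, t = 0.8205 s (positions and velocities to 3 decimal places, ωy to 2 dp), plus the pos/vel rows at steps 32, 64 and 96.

State at t = 0.8205 s:
  obj    pos=(+2.790,-1.316) vel=(+5.574,-2.840) ωy=+89.34

Key-timestep trajectory:
   step    t(s)  obj.x    obj.z    obj.vx   obj.vz 
     32  0.2051   +0.646  -0.224  +1.394  -0.710
     64  0.4103   +1.075  -0.442  +2.787  -1.420
     96  0.6154   +1.790  -0.806  +4.180  -2.130


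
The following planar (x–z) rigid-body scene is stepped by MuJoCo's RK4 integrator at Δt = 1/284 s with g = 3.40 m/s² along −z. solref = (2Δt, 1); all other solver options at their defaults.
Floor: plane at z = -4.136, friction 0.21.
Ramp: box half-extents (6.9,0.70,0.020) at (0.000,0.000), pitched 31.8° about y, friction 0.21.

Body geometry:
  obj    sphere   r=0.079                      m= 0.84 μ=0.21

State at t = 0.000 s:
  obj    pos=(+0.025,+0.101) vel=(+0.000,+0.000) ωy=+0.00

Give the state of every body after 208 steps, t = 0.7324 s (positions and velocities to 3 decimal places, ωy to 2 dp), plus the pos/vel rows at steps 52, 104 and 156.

State at t = 0.7324 s:
  obj    pos=(+0.317,-0.080) vel=(+0.797,-0.494) ωy=+11.86

Key-timestep trajectory:
   step    t(s)  obj.x    obj.z    obj.vx   obj.vz 
     52  0.1831   +0.043  +0.090  +0.199  -0.124
    104  0.3662   +0.098  +0.056  +0.398  -0.247
    156  0.5493   +0.189  -0.001  +0.598  -0.370


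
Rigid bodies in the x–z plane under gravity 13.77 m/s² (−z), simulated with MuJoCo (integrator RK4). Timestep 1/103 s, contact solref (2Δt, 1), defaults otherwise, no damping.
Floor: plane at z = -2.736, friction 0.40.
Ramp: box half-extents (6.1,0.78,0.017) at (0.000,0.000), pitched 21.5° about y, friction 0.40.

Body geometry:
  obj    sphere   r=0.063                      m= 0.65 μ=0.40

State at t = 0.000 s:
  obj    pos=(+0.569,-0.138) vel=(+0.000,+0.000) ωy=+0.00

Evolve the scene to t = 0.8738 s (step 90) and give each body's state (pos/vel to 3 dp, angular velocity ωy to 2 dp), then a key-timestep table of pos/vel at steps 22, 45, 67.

State at t = 0.8738 s:
  obj    pos=(+1.849,-0.643) vel=(+2.930,-1.154) ωy=+49.98

Key-timestep trajectory:
   step    t(s)  obj.x    obj.z    obj.vx   obj.vz 
     22  0.2136   +0.646  -0.168  +0.716  -0.282
     45  0.4369   +0.889  -0.264  +1.465  -0.577
     67  0.6505   +1.279  -0.418  +2.181  -0.859


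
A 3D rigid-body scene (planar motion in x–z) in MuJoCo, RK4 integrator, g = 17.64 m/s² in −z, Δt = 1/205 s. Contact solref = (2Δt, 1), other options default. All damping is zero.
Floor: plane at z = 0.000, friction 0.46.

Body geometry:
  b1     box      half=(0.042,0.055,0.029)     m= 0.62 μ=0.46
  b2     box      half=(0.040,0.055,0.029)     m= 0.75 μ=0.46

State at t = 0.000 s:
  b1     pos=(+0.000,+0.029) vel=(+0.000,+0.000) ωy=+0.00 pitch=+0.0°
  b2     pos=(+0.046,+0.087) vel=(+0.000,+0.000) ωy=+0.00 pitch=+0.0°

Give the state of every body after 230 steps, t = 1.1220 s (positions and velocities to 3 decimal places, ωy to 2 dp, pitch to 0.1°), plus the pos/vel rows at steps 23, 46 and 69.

State at t = 1.1220 s:
  b1     pos=(+0.000,+0.029) vel=(+0.000,+0.000) ωy=+0.00 pitch=+0.0°
  b2     pos=(+0.084,+0.040) vel=(+0.000,+0.000) ωy=+0.00 pitch=+90.0°

Key-timestep trajectory:
   step    t(s)  b1.x    b1.z    b1.vx   b1.vz   b2.x    b2.z    b2.vx   b2.vz 
     23  0.1122   +0.000  +0.029  +0.000  +0.000   +0.056  +0.084  +0.214  -0.125
     46  0.2244   +0.000  +0.029  +0.000  +0.000   +0.091  +0.042  +0.179  +0.202
     69  0.3366   +0.000  +0.029  +0.000  +0.000   +0.084  +0.040  -0.187  -0.040


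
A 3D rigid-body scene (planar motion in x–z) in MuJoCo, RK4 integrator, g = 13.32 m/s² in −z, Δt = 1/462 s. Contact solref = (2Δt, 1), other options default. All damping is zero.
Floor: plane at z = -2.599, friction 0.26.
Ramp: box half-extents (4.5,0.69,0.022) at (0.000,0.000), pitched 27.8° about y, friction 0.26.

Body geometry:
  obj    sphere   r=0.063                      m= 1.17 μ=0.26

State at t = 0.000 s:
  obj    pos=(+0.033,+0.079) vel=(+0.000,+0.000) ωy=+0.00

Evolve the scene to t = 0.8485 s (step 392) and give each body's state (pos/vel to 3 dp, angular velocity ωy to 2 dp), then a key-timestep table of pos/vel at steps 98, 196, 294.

State at t = 0.8485 s:
  obj    pos=(+1.446,-0.666) vel=(+3.331,-1.756) ωy=+59.76

Key-timestep trajectory:
   step    t(s)  obj.x    obj.z    obj.vx   obj.vz 
     98  0.2121   +0.121  +0.032  +0.833  -0.439
    196  0.4242   +0.386  -0.108  +1.665  -0.878
    294  0.6364   +0.828  -0.340  +2.498  -1.317


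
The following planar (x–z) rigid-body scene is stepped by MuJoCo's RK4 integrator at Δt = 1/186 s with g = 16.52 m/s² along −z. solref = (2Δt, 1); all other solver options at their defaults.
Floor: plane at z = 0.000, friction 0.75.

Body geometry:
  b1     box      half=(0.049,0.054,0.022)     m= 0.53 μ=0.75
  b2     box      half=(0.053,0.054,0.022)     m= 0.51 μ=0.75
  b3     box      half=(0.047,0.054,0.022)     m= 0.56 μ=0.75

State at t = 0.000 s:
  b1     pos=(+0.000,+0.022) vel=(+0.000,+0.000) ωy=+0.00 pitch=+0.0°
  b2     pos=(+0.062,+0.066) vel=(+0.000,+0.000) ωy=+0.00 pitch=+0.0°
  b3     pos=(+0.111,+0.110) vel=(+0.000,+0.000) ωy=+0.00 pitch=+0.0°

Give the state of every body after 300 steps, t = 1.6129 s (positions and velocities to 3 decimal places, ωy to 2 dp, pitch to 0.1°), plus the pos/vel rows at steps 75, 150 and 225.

State at t = 1.6129 s:
  b1     pos=(-0.001,+0.022) vel=(-0.001,+0.000) ωy=+0.00 pitch=+0.0°
  b2     pos=(+0.072,+0.052) vel=(+0.000,+0.000) ωy=-0.01 pitch=+41.5°
  b3     pos=(+0.143,+0.048) vel=(+0.001,+0.000) ωy=-0.01 pitch=+41.5°

Key-timestep trajectory:
   step    t(s)  b1.x    b1.z    b1.vx   b1.vz   b2.x    b2.z    b2.vx   b2.vz   b3.x    b3.z    b3.vx   b3.vz 
     75  0.4032   +0.000  +0.022  -0.001  +0.000   +0.072  +0.052  +0.000  +0.000   +0.142  +0.048  +0.000  +0.000
    150  0.8065   -0.001  +0.022  -0.001  +0.000   +0.072  +0.052  +0.000  +0.000   +0.143  +0.048  +0.001  +0.000
    225  1.2097   -0.001  +0.022  -0.001  +0.000   +0.072  +0.052  +0.000  +0.000   +0.143  +0.048  +0.001  +0.000


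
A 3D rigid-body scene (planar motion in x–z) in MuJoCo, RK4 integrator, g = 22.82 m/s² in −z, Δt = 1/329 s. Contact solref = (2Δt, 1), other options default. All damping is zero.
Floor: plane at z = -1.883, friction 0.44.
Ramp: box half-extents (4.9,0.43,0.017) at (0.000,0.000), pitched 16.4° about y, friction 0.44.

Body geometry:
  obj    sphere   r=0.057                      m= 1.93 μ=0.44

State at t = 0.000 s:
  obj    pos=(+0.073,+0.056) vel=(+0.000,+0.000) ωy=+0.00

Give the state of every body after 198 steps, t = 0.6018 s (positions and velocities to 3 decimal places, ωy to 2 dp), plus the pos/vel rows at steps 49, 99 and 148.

State at t = 0.6018 s:
  obj    pos=(+0.873,-0.180) vel=(+2.657,-0.782) ωy=+48.58

Key-timestep trajectory:
   step    t(s)  obj.x    obj.z    obj.vx   obj.vz 
     49  0.1489   +0.122  +0.041  +0.658  -0.194
     99  0.3009   +0.273  -0.003  +1.329  -0.391
    148  0.4498   +0.520  -0.076  +1.986  -0.585


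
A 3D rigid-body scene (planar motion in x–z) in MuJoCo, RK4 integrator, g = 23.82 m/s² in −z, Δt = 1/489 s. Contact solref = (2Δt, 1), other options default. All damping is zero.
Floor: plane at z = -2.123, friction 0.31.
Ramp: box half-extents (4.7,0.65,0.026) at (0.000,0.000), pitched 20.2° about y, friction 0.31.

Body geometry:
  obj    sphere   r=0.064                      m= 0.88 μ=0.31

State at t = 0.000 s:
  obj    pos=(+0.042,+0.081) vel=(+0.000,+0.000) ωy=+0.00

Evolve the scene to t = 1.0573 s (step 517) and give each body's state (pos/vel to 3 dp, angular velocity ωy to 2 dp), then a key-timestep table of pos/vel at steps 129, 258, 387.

State at t = 1.0573 s:
  obj    pos=(+3.124,-1.053) vel=(+5.829,-2.145) ωy=+97.05

Key-timestep trajectory:
   step    t(s)  obj.x    obj.z    obj.vx   obj.vz 
    129  0.2638   +0.234  +0.010  +1.455  -0.535
    258  0.5276   +0.809  -0.202  +2.909  -1.070
    387  0.7914   +1.769  -0.555  +4.364  -1.606


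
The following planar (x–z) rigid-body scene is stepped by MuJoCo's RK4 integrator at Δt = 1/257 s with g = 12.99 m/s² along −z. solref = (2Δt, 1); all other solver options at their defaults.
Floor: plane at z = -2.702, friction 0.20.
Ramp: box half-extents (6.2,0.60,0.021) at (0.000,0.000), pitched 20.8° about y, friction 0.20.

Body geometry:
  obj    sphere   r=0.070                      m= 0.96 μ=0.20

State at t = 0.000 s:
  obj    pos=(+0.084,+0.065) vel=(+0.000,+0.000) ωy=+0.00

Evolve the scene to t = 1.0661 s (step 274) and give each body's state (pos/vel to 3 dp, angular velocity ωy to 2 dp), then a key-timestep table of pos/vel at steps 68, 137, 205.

State at t = 1.0661 s:
  obj    pos=(+1.835,-0.600) vel=(+3.284,-1.247) ωy=+50.18

Key-timestep trajectory:
   step    t(s)  obj.x    obj.z    obj.vx   obj.vz 
     68  0.2646   +0.192  +0.024  +0.815  -0.310
    137  0.5331   +0.522  -0.101  +1.642  -0.624
    205  0.7977   +1.064  -0.307  +2.457  -0.933


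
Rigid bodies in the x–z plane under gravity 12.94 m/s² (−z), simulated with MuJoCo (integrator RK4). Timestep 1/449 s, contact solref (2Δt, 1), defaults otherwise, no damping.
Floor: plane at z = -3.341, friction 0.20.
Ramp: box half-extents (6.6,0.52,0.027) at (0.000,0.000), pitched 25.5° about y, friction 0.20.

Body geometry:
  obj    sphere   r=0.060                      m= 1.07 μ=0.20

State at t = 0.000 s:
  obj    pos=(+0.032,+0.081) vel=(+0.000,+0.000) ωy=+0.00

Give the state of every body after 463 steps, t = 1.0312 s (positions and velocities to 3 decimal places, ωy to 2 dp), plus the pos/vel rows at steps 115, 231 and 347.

State at t = 1.0312 s:
  obj    pos=(+1.942,-0.830) vel=(+3.704,-1.767) ωy=+68.38

Key-timestep trajectory:
   step    t(s)  obj.x    obj.z    obj.vx   obj.vz 
    115  0.2561   +0.150  +0.025  +0.920  -0.439
    231  0.5145   +0.507  -0.146  +1.848  -0.881
    347  0.7728   +1.105  -0.431  +2.776  -1.324


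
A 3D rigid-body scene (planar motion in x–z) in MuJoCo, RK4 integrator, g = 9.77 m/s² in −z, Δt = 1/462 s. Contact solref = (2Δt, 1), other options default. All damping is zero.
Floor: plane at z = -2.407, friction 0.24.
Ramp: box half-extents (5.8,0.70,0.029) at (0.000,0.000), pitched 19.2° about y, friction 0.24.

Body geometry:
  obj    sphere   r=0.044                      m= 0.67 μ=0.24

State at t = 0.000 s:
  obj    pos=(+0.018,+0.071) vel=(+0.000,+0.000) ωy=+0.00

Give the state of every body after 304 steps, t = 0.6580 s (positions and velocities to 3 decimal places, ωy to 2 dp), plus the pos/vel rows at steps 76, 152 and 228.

State at t = 0.6580 s:
  obj    pos=(+0.487,-0.092) vel=(+1.426,-0.497) ωy=+34.32

Key-timestep trajectory:
   step    t(s)  obj.x    obj.z    obj.vx   obj.vz 
     76  0.1645   +0.047  +0.061  +0.357  -0.124
    152  0.3290   +0.135  +0.030  +0.713  -0.248
    228  0.4935   +0.282  -0.021  +1.070  -0.372


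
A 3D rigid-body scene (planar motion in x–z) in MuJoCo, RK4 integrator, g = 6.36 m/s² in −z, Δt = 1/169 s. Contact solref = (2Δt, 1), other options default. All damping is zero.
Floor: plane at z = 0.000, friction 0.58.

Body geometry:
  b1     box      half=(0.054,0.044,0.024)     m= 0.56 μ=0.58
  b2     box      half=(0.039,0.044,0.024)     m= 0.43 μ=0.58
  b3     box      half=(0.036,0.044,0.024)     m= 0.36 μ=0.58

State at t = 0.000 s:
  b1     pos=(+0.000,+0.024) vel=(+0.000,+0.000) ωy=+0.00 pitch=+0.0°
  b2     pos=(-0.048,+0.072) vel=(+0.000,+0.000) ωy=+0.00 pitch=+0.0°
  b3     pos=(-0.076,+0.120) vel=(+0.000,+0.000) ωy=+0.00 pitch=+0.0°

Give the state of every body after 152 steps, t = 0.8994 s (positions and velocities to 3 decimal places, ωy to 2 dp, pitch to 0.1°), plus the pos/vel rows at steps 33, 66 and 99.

State at t = 0.8994 s:
  b1     pos=(+0.000,+0.024) vel=(+0.000,+0.000) ωy=+0.00 pitch=+0.0°
  b2     pos=(-0.086,+0.039) vel=(+0.000,+0.000) ωy=+0.00 pitch=-90.0°
  b3     pos=(-0.216,+0.024) vel=(+0.000,+0.000) ωy=+0.00 pitch=+180.0°

Key-timestep trajectory:
   step    t(s)  b1.x    b1.z    b1.vx   b1.vz   b2.x    b2.z    b2.vx   b2.vz   b3.x    b3.z    b3.vx   b3.vz 
     33  0.1953   +0.000  +0.024  +0.000  +0.000   -0.055  +0.073  -0.095  -0.004   -0.096  +0.110  -0.236  -0.163
     66  0.3905   +0.000  +0.024  +0.000  +0.000   -0.088  +0.038  -0.113  +0.141   -0.160  +0.038  -0.276  +0.190
     99  0.5858   +0.000  +0.024  +0.000  +0.000   -0.084  +0.039  +0.041  +0.052   -0.215  +0.024  -0.270  -0.332


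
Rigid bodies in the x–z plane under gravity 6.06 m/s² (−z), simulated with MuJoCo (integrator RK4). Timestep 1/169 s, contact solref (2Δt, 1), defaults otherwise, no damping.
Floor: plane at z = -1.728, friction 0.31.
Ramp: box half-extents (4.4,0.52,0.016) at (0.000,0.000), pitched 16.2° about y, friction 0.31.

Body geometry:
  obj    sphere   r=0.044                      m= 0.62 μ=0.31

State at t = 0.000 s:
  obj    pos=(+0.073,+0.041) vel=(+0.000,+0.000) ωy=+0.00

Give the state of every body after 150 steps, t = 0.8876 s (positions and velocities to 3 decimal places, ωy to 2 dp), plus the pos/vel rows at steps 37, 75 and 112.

State at t = 0.8876 s:
  obj    pos=(+0.530,-0.091) vel=(+1.029,-0.299) ωy=+24.36

Key-timestep trajectory:
   step    t(s)  obj.x    obj.z    obj.vx   obj.vz 
     37  0.2189   +0.101  +0.033  +0.254  -0.074
     75  0.4438   +0.187  +0.008  +0.515  -0.150
    112  0.6627   +0.328  -0.033  +0.769  -0.223


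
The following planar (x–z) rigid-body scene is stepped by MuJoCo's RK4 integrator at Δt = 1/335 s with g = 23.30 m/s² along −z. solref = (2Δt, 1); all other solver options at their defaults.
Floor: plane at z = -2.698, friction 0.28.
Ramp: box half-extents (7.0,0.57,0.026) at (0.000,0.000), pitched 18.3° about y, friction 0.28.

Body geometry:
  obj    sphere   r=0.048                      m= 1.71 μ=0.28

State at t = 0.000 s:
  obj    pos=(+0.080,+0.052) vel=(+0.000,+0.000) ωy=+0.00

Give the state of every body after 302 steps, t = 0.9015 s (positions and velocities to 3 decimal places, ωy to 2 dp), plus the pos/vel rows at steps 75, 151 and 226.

State at t = 0.9015 s:
  obj    pos=(+2.096,-0.615) vel=(+4.473,-1.479) ωy=+98.13

Key-timestep trajectory:
   step    t(s)  obj.x    obj.z    obj.vx   obj.vz 
     75  0.2239   +0.204  +0.010  +1.111  -0.367
    151  0.4507   +0.584  -0.115  +2.236  -0.740
    226  0.6746   +1.209  -0.322  +3.347  -1.107


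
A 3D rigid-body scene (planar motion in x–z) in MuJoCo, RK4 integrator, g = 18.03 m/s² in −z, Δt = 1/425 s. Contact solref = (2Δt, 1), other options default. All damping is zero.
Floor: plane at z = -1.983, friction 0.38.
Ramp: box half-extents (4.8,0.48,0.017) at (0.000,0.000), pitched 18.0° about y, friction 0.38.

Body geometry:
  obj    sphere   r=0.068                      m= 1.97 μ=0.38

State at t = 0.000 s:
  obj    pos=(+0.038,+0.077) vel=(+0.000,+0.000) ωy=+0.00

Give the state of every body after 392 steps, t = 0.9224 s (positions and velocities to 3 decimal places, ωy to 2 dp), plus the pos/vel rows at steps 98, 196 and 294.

State at t = 0.9224 s:
  obj    pos=(+1.648,-0.446) vel=(+3.491,-1.134) ωy=+53.98

Key-timestep trajectory:
   step    t(s)  obj.x    obj.z    obj.vx   obj.vz 
     98  0.2306   +0.139  +0.044  +0.873  -0.284
    196  0.4612   +0.441  -0.054  +1.746  -0.567
    294  0.6918   +0.944  -0.217  +2.618  -0.851


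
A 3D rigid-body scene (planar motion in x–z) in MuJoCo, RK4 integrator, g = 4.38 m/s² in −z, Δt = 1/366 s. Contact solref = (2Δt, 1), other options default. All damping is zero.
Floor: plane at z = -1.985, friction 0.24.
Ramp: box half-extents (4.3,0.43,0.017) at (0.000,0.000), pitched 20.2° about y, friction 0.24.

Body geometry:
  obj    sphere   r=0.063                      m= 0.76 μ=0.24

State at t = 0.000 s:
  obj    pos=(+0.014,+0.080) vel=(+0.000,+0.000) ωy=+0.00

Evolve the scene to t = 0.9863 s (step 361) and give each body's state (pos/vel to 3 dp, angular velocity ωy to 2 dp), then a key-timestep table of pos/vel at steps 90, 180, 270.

State at t = 0.9863 s:
  obj    pos=(+0.507,-0.101) vel=(+1.000,-0.368) ωy=+16.91

Key-timestep trajectory:
   step    t(s)  obj.x    obj.z    obj.vx   obj.vz 
     90  0.2459   +0.045  +0.069  +0.249  -0.092
    180  0.4918   +0.137  +0.035  +0.499  -0.183
    270  0.7377   +0.290  -0.021  +0.748  -0.275


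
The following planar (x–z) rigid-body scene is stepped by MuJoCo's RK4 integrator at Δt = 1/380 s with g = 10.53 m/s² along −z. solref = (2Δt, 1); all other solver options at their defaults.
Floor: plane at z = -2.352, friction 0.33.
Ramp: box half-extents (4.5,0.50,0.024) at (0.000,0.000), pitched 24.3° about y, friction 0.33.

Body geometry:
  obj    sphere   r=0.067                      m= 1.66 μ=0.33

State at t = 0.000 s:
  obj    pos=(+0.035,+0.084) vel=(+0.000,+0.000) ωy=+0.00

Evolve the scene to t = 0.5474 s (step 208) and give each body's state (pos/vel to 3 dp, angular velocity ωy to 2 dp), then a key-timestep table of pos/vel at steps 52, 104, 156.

State at t = 0.5474 s:
  obj    pos=(+0.458,-0.107) vel=(+1.544,-0.697) ωy=+25.28

Key-timestep trajectory:
   step    t(s)  obj.x    obj.z    obj.vx   obj.vz 
     52  0.1368   +0.061  +0.072  +0.386  -0.174
    104  0.2737   +0.141  +0.036  +0.772  -0.349
    156  0.4105   +0.273  -0.023  +1.158  -0.523


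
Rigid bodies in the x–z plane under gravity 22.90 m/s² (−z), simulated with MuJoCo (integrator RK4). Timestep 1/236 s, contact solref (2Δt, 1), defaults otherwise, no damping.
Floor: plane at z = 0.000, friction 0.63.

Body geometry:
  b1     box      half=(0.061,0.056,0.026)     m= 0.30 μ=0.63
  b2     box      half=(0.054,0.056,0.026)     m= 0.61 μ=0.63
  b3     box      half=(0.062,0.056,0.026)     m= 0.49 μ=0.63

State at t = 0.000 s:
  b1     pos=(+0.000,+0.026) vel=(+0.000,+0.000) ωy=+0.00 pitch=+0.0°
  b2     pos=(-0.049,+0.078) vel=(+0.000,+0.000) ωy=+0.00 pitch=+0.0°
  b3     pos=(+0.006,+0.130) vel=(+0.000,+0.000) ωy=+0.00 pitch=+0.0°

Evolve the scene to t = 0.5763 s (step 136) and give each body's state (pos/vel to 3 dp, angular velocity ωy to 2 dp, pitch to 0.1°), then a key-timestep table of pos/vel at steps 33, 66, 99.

State at t = 0.5763 s:
  b1     pos=(+0.000,+0.026) vel=(+0.000,+0.000) ωy=+0.00 pitch=+0.0°
  b2     pos=(-0.049,+0.078) vel=(+0.000,+0.000) ωy=+0.00 pitch=-0.1°
  b3     pos=(+0.146,+0.026) vel=(+0.000,+0.000) ωy=+0.00 pitch=+180.0°

Key-timestep trajectory:
   step    t(s)  b1.x    b1.z    b1.vx   b1.vz   b2.x    b2.z    b2.vx   b2.vz   b3.x    b3.z    b3.vx   b3.vz 
     33  0.1398   +0.000  +0.026  +0.000  +0.000   -0.049  +0.078  -0.001  +0.000   +0.011  +0.129  +0.096  -0.023
     66  0.2797   +0.000  +0.026  +0.000  +0.000   -0.049  +0.078  +0.000  +0.000   +0.042  +0.119  +0.260  +0.006
     99  0.4195   +0.000  +0.026  -0.001  +0.000   -0.049  +0.078  -0.001  +0.000   +0.102  +0.099  +0.651  -0.554
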